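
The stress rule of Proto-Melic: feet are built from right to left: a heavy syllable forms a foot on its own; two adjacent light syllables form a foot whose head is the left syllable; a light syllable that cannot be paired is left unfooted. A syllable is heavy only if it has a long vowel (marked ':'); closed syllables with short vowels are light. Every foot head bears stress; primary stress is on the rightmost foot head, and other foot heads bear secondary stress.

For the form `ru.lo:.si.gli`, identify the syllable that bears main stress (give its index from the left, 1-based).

Weights: 1 ru L, 2 lo: H, 3 si L, 4 gli L.
Parse right to left (heavy = foot alone; LL = one foot; stranded L unfooted): ru (ˈlo:) (ˈsi.gli).
Foot heads: 2, 3.
Primary stress on the rightmost head = syllable 3.
Primary stress: syllable 3 → ru.lo:.ˈsi.gli.

3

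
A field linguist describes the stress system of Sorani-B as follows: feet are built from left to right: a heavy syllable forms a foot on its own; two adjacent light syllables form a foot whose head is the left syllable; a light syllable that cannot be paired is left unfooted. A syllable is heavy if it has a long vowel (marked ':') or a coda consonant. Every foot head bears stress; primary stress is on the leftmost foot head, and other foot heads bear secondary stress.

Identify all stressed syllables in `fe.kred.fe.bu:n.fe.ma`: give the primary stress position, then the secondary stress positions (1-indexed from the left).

primary 2, secondary 4, 5

Weights: 1 fe L, 2 kred H, 3 fe L, 4 bu:n H, 5 fe L, 6 ma L.
Parse left to right (heavy = foot alone; LL = one foot; stranded L unfooted): fe (ˈkred) fe (ˈbu:n) (ˈfe.ma).
Foot heads: 2, 4, 5.
Primary stress on the leftmost head = syllable 2.
Secondary stress on 4, 5: fe.ˈkred.fe.ˌbu:n.ˌfe.ma.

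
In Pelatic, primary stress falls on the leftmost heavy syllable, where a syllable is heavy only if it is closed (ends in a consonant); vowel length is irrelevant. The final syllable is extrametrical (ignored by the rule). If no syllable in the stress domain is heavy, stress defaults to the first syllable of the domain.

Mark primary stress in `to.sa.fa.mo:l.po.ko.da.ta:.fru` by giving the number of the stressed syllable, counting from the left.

The final syllable (9, fru) is extrametrical; the stress domain is syllables 1–8.
Weights: 1 to L, 2 sa L, 3 fa L, 4 mo:l H, 5 po L, 6 ko L, 7 da L, 8 ta: L.
Heavy syllables in the domain: 4. The leftmost is syllable 4 (mo:l).
Primary stress: syllable 4 → to.sa.fa.ˈmo:l.po.ko.da.ta:.fru.

4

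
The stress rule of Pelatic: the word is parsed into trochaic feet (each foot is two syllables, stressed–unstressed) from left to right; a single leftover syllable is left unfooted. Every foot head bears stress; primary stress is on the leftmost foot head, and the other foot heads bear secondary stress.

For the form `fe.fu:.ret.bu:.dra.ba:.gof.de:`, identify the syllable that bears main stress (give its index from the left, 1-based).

1

Parse left to right into trochaic (ˈσσ) feet: (ˈfe.fu:) (ˈret.bu:) (ˈdra.ba:) (ˈgof.de:).
Foot heads (stressed positions): 1, 3, 5, 7.
End Rule Leftmost: primary stress on the leftmost head = syllable 1.
Primary stress: syllable 1 → ˈfe.fu:.ret.bu:.dra.ba:.gof.de:.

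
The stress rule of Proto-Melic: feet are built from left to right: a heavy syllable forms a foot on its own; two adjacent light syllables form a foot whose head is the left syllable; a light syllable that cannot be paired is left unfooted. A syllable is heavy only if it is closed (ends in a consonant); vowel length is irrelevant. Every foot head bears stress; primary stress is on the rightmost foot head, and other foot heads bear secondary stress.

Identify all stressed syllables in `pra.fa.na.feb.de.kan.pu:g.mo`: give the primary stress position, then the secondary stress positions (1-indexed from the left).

primary 7, secondary 1, 4, 6

Weights: 1 pra L, 2 fa L, 3 na L, 4 feb H, 5 de L, 6 kan H, 7 pu:g H, 8 mo L.
Parse left to right (heavy = foot alone; LL = one foot; stranded L unfooted): (ˈpra.fa) na (ˈfeb) de (ˈkan) (ˈpu:g) mo.
Foot heads: 1, 4, 6, 7.
Primary stress on the rightmost head = syllable 7.
Secondary stress on 1, 4, 6: ˌpra.fa.na.ˌfeb.de.ˌkan.ˈpu:g.mo.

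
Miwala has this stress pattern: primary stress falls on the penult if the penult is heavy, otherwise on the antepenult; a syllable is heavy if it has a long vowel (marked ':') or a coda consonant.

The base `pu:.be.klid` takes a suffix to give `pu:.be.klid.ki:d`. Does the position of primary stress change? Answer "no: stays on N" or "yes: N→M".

yes: 1→3

Base `pu:.be.klid` (3 syllables):
  Weights: 1 pu: H, 2 be L, 3 klid H.
  The penult (syllable 2, be) is light, so stress falls on the antepenult (syllable 1, pu:).
  → primary stress on syllable 1.
Suffixed `pu:.be.klid.ki:d` (4 syllables):
  Weights: 2 be L, 3 klid H, 4 ki:d H.
  The penult (syllable 3, klid) is heavy, so it takes stress.
  → primary stress on syllable 3.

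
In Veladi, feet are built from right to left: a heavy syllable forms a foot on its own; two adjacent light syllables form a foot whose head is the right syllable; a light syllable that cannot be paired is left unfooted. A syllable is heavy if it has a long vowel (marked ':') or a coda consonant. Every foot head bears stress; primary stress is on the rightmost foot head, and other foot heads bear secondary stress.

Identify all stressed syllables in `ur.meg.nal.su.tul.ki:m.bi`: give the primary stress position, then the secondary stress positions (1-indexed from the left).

Weights: 1 ur H, 2 meg H, 3 nal H, 4 su L, 5 tul H, 6 ki:m H, 7 bi L.
Parse right to left (heavy = foot alone; LL = one foot; stranded L unfooted): (ˈur) (ˈmeg) (ˈnal) su (ˈtul) (ˈki:m) bi.
Foot heads: 1, 2, 3, 5, 6.
Primary stress on the rightmost head = syllable 6.
Secondary stress on 1, 2, 3, 5: ˌur.ˌmeg.ˌnal.su.ˌtul.ˈki:m.bi.

primary 6, secondary 1, 2, 3, 5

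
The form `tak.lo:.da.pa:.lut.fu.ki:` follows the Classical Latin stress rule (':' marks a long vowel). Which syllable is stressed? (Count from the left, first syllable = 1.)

Classical Latin: stress the penult if heavy (long vowel or closed), else the antepenult.
Weights: 5 lut H, 6 fu L, 7 ki: H.
The penult (syllable 6, fu) is light, so stress falls on the antepenult (syllable 5, lut).
Stress on syllable 5: tak.lo:.da.pa:.ˈlut.fu.ki:.

5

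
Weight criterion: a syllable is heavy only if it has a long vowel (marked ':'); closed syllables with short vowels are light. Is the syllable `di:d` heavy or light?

`di:d`: long vowel, closed (coda /d/). Long vowel → heavy.

heavy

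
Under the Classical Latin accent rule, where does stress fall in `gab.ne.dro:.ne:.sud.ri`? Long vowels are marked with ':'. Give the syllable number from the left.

5

Classical Latin: stress the penult if heavy (long vowel or closed), else the antepenult.
Weights: 4 ne: H, 5 sud H, 6 ri L.
The penult (syllable 5, sud) is heavy, so it takes stress.
Stress on syllable 5: gab.ne.dro:.ne:.ˈsud.ri.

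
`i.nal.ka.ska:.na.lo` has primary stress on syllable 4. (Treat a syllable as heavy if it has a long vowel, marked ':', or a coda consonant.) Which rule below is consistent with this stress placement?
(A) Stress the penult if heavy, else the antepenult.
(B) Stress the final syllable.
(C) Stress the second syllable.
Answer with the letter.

A

Rule A → syllable 4 ✓.
Rule B → syllable 6 (observed: 4).
Rule C → syllable 2 (observed: 4).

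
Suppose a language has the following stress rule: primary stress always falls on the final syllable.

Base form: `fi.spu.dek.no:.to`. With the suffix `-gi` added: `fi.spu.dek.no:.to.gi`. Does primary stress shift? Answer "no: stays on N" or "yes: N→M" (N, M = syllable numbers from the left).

Base `fi.spu.dek.no:.to` (5 syllables):
  The word has 5 syllables; the final syllable is syllable 5 (to).
  → primary stress on syllable 5.
Suffixed `fi.spu.dek.no:.to.gi` (6 syllables):
  The word has 6 syllables; the final syllable is syllable 6 (gi).
  → primary stress on syllable 6.

yes: 5→6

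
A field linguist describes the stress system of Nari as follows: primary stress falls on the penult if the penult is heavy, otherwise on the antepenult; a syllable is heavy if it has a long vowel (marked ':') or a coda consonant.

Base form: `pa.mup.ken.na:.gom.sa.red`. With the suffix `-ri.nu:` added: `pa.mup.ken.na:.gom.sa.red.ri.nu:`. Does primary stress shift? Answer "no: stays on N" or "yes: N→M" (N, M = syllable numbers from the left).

Base `pa.mup.ken.na:.gom.sa.red` (7 syllables):
  Weights: 5 gom H, 6 sa L, 7 red H.
  The penult (syllable 6, sa) is light, so stress falls on the antepenult (syllable 5, gom).
  → primary stress on syllable 5.
Suffixed `pa.mup.ken.na:.gom.sa.red.ri.nu:` (9 syllables):
  Weights: 7 red H, 8 ri L, 9 nu: H.
  The penult (syllable 8, ri) is light, so stress falls on the antepenult (syllable 7, red).
  → primary stress on syllable 7.

yes: 5→7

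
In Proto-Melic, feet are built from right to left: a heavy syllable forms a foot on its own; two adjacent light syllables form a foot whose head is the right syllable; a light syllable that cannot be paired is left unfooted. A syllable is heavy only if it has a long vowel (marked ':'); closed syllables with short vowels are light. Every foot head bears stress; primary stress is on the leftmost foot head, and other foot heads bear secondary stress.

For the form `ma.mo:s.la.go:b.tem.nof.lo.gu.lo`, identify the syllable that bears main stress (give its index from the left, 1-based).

Weights: 1 ma L, 2 mo:s H, 3 la L, 4 go:b H, 5 tem L, 6 nof L, 7 lo L, 8 gu L, 9 lo L.
Parse right to left (heavy = foot alone; LL = one foot; stranded L unfooted): ma (ˈmo:s) la (ˈgo:b) tem (nof.ˈlo) (gu.ˈlo).
Foot heads: 2, 4, 7, 9.
Primary stress on the leftmost head = syllable 2.
Primary stress: syllable 2 → ma.ˈmo:s.la.go:b.tem.nof.lo.gu.lo.

2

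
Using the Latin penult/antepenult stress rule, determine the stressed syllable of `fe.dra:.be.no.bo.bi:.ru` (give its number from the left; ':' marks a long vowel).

6

Classical Latin: stress the penult if heavy (long vowel or closed), else the antepenult.
Weights: 5 bo L, 6 bi: H, 7 ru L.
The penult (syllable 6, bi:) is heavy, so it takes stress.
Stress on syllable 6: fe.dra:.be.no.bo.ˈbi:.ru.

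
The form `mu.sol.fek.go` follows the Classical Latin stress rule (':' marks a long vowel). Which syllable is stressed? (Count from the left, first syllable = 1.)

3

Classical Latin: stress the penult if heavy (long vowel or closed), else the antepenult.
Weights: 2 sol H, 3 fek H, 4 go L.
The penult (syllable 3, fek) is heavy, so it takes stress.
Stress on syllable 3: mu.sol.ˈfek.go.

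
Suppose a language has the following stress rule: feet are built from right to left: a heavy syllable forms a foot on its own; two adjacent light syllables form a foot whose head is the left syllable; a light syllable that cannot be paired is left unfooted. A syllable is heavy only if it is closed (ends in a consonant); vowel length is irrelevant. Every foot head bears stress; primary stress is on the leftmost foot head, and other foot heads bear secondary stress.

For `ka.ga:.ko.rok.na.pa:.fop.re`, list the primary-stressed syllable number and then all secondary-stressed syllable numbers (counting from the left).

primary 2, secondary 4, 5, 7

Weights: 1 ka L, 2 ga: L, 3 ko L, 4 rok H, 5 na L, 6 pa: L, 7 fop H, 8 re L.
Parse right to left (heavy = foot alone; LL = one foot; stranded L unfooted): ka (ˈga:.ko) (ˈrok) (ˈna.pa:) (ˈfop) re.
Foot heads: 2, 4, 5, 7.
Primary stress on the leftmost head = syllable 2.
Secondary stress on 4, 5, 7: ka.ˈga:.ko.ˌrok.ˌna.pa:.ˌfop.re.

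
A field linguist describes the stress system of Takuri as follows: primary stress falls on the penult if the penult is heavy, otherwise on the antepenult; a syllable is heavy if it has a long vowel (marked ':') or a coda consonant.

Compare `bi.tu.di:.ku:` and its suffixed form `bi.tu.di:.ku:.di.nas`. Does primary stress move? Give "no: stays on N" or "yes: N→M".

Base `bi.tu.di:.ku:` (4 syllables):
  Weights: 2 tu L, 3 di: H, 4 ku: H.
  The penult (syllable 3, di:) is heavy, so it takes stress.
  → primary stress on syllable 3.
Suffixed `bi.tu.di:.ku:.di.nas` (6 syllables):
  Weights: 4 ku: H, 5 di L, 6 nas H.
  The penult (syllable 5, di) is light, so stress falls on the antepenult (syllable 4, ku:).
  → primary stress on syllable 4.

yes: 3→4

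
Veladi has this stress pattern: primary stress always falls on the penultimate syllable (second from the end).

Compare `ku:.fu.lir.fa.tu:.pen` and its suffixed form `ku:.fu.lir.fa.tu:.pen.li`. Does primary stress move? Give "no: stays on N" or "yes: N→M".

Base `ku:.fu.lir.fa.tu:.pen` (6 syllables):
  The word has 6 syllables; the penultimate syllable (second from the end) is syllable 5 (tu:).
  → primary stress on syllable 5.
Suffixed `ku:.fu.lir.fa.tu:.pen.li` (7 syllables):
  The word has 7 syllables; the penultimate syllable (second from the end) is syllable 6 (pen).
  → primary stress on syllable 6.

yes: 5→6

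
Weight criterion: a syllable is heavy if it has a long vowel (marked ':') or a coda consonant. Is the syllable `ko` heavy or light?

`ko`: short vowel, open (no coda). Short vowel, open → light.

light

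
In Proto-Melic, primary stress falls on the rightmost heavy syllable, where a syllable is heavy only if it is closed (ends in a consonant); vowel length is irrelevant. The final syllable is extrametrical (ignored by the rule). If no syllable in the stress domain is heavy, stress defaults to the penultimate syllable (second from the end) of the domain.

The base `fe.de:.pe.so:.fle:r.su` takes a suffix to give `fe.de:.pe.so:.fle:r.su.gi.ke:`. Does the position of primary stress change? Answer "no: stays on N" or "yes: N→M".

no: stays on 5

Base `fe.de:.pe.so:.fle:r.su` (6 syllables):
  The final syllable (6, su) is extrametrical; the stress domain is syllables 1–5.
  Weights: 1 fe L, 2 de: L, 3 pe L, 4 so: L, 5 fle:r H.
  Heavy syllables in the domain: 5. The rightmost is syllable 5 (fle:r).
  → primary stress on syllable 5.
Suffixed `fe.de:.pe.so:.fle:r.su.gi.ke:` (8 syllables):
  The final syllable (8, ke:) is extrametrical; the stress domain is syllables 1–7.
  Weights: 1 fe L, 2 de: L, 3 pe L, 4 so: L, 5 fle:r H, 6 su L, 7 gi L.
  Heavy syllables in the domain: 5. The rightmost is syllable 5 (fle:r).
  → primary stress on syllable 5.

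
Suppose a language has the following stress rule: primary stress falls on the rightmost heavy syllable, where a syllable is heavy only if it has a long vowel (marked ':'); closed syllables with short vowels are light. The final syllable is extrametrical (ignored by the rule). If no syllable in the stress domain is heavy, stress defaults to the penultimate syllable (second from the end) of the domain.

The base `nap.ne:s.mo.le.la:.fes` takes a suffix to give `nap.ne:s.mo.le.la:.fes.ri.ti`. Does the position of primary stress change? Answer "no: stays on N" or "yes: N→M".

Base `nap.ne:s.mo.le.la:.fes` (6 syllables):
  The final syllable (6, fes) is extrametrical; the stress domain is syllables 1–5.
  Weights: 1 nap L, 2 ne:s H, 3 mo L, 4 le L, 5 la: H.
  Heavy syllables in the domain: 2, 5. The rightmost is syllable 5 (la:).
  → primary stress on syllable 5.
Suffixed `nap.ne:s.mo.le.la:.fes.ri.ti` (8 syllables):
  The final syllable (8, ti) is extrametrical; the stress domain is syllables 1–7.
  Weights: 1 nap L, 2 ne:s H, 3 mo L, 4 le L, 5 la: H, 6 fes L, 7 ri L.
  Heavy syllables in the domain: 2, 5. The rightmost is syllable 5 (la:).
  → primary stress on syllable 5.

no: stays on 5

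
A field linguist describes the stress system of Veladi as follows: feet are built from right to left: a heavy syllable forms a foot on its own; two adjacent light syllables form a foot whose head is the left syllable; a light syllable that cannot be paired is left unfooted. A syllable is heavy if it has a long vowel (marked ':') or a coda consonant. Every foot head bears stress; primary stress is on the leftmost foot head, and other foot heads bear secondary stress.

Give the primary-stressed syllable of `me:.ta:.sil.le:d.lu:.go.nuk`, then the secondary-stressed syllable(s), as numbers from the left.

primary 1, secondary 2, 3, 4, 5, 7

Weights: 1 me: H, 2 ta: H, 3 sil H, 4 le:d H, 5 lu: H, 6 go L, 7 nuk H.
Parse right to left (heavy = foot alone; LL = one foot; stranded L unfooted): (ˈme:) (ˈta:) (ˈsil) (ˈle:d) (ˈlu:) go (ˈnuk).
Foot heads: 1, 2, 3, 4, 5, 7.
Primary stress on the leftmost head = syllable 1.
Secondary stress on 2, 3, 4, 5, 7: ˈme:.ˌta:.ˌsil.ˌle:d.ˌlu:.go.ˌnuk.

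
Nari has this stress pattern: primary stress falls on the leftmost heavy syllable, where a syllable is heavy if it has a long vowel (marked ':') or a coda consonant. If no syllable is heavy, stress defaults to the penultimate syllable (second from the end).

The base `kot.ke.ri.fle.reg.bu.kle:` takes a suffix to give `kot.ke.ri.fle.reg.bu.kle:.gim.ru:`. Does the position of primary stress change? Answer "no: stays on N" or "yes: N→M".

Base `kot.ke.ri.fle.reg.bu.kle:` (7 syllables):
  Weights: 1 kot H, 2 ke L, 3 ri L, 4 fle L, 5 reg H, 6 bu L, 7 kle: H.
  Heavy syllables in the domain: 1, 5, 7. The leftmost is syllable 1 (kot).
  → primary stress on syllable 1.
Suffixed `kot.ke.ri.fle.reg.bu.kle:.gim.ru:` (9 syllables):
  Weights: 1 kot H, 2 ke L, 3 ri L, 4 fle L, 5 reg H, 6 bu L, 7 kle: H, 8 gim H, 9 ru: H.
  Heavy syllables in the domain: 1, 5, 7, 8, 9. The leftmost is syllable 1 (kot).
  → primary stress on syllable 1.

no: stays on 1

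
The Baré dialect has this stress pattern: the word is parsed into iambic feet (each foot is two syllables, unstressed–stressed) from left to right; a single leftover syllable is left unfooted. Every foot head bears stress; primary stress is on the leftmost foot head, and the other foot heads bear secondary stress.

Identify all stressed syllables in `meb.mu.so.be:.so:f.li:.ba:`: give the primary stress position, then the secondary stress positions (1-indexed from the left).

primary 2, secondary 4, 6

Parse left to right into iambic (σˈσ) feet: (meb.ˈmu) (so.ˈbe:) (so:f.ˈli:) ba:. Syllable 7 is left unfooted.
Foot heads (stressed positions): 2, 4, 6.
End Rule Leftmost: primary stress on the leftmost head = syllable 2.
Secondary stress on 4, 6: meb.ˈmu.so.ˌbe:.so:f.ˌli:.ba:.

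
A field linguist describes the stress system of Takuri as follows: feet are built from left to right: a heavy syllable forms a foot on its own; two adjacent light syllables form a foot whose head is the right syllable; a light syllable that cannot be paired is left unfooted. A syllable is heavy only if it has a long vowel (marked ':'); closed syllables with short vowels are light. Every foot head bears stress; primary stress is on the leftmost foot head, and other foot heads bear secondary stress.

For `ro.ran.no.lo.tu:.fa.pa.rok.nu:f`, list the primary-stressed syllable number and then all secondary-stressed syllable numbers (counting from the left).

Weights: 1 ro L, 2 ran L, 3 no L, 4 lo L, 5 tu: H, 6 fa L, 7 pa L, 8 rok L, 9 nu:f H.
Parse left to right (heavy = foot alone; LL = one foot; stranded L unfooted): (ro.ˈran) (no.ˈlo) (ˈtu:) (fa.ˈpa) rok (ˈnu:f).
Foot heads: 2, 4, 5, 7, 9.
Primary stress on the leftmost head = syllable 2.
Secondary stress on 4, 5, 7, 9: ro.ˈran.no.ˌlo.ˌtu:.fa.ˌpa.rok.ˌnu:f.

primary 2, secondary 4, 5, 7, 9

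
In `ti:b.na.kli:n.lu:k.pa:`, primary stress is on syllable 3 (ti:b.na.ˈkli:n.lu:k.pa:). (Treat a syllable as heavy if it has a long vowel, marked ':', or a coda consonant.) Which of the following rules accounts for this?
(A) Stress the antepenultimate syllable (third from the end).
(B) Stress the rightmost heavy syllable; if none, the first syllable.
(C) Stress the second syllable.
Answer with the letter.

Rule A → syllable 3 ✓.
Rule B → syllable 5 (observed: 3).
Rule C → syllable 2 (observed: 3).

A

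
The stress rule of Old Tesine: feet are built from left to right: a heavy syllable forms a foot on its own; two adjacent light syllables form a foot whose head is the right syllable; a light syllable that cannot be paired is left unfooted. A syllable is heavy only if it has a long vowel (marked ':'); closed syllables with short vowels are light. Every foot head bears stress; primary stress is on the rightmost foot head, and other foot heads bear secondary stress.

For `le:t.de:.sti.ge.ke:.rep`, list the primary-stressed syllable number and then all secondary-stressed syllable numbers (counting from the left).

Weights: 1 le:t H, 2 de: H, 3 sti L, 4 ge L, 5 ke: H, 6 rep L.
Parse left to right (heavy = foot alone; LL = one foot; stranded L unfooted): (ˈle:t) (ˈde:) (sti.ˈge) (ˈke:) rep.
Foot heads: 1, 2, 4, 5.
Primary stress on the rightmost head = syllable 5.
Secondary stress on 1, 2, 4: ˌle:t.ˌde:.sti.ˌge.ˈke:.rep.

primary 5, secondary 1, 2, 4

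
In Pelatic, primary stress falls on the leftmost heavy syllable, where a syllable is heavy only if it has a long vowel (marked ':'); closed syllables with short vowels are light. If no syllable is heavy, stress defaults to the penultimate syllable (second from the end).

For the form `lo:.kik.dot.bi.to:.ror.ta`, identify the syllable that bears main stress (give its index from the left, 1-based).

1

Weights: 1 lo: H, 2 kik L, 3 dot L, 4 bi L, 5 to: H, 6 ror L, 7 ta L.
Heavy syllables in the domain: 1, 5. The leftmost is syllable 1 (lo:).
Primary stress: syllable 1 → ˈlo:.kik.dot.bi.to:.ror.ta.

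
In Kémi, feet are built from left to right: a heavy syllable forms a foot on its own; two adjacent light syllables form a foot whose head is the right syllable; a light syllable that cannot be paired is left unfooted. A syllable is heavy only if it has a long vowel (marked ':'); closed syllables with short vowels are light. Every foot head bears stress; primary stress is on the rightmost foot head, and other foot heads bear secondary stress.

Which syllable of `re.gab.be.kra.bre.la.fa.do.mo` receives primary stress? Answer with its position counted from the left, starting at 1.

8

Weights: 1 re L, 2 gab L, 3 be L, 4 kra L, 5 bre L, 6 la L, 7 fa L, 8 do L, 9 mo L.
Parse left to right (heavy = foot alone; LL = one foot; stranded L unfooted): (re.ˈgab) (be.ˈkra) (bre.ˈla) (fa.ˈdo) mo.
Foot heads: 2, 4, 6, 8.
Primary stress on the rightmost head = syllable 8.
Primary stress: syllable 8 → re.gab.be.kra.bre.la.fa.ˈdo.mo.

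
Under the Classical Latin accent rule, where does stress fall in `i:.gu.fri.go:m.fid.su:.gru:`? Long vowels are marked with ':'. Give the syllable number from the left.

6

Classical Latin: stress the penult if heavy (long vowel or closed), else the antepenult.
Weights: 5 fid H, 6 su: H, 7 gru: H.
The penult (syllable 6, su:) is heavy, so it takes stress.
Stress on syllable 6: i:.gu.fri.go:m.fid.ˈsu:.gru:.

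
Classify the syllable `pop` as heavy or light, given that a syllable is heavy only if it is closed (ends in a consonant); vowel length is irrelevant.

heavy

`pop`: short vowel, closed (coda /p/). Closed (coda /p/) → heavy.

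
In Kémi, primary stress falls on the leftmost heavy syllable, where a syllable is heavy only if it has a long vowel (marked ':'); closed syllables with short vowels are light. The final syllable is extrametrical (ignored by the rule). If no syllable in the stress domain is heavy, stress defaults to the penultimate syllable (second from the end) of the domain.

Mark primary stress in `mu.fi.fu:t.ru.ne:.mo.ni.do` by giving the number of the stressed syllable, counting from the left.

The final syllable (8, do) is extrametrical; the stress domain is syllables 1–7.
Weights: 1 mu L, 2 fi L, 3 fu:t H, 4 ru L, 5 ne: H, 6 mo L, 7 ni L.
Heavy syllables in the domain: 3, 5. The leftmost is syllable 3 (fu:t).
Primary stress: syllable 3 → mu.fi.ˈfu:t.ru.ne:.mo.ni.do.

3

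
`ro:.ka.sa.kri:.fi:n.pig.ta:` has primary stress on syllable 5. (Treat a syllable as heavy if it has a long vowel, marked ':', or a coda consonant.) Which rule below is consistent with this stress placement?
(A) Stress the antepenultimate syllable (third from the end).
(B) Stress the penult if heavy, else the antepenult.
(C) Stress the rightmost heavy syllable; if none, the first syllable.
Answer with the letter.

A

Rule A → syllable 5 ✓.
Rule B → syllable 6 (observed: 5).
Rule C → syllable 7 (observed: 5).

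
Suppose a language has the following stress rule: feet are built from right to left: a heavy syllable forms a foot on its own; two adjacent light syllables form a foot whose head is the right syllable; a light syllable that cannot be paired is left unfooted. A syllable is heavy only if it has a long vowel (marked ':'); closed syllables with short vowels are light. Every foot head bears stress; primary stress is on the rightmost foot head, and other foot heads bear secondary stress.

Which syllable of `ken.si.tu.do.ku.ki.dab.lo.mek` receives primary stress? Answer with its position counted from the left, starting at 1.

Weights: 1 ken L, 2 si L, 3 tu L, 4 do L, 5 ku L, 6 ki L, 7 dab L, 8 lo L, 9 mek L.
Parse right to left (heavy = foot alone; LL = one foot; stranded L unfooted): ken (si.ˈtu) (do.ˈku) (ki.ˈdab) (lo.ˈmek).
Foot heads: 3, 5, 7, 9.
Primary stress on the rightmost head = syllable 9.
Primary stress: syllable 9 → ken.si.tu.do.ku.ki.dab.lo.ˈmek.

9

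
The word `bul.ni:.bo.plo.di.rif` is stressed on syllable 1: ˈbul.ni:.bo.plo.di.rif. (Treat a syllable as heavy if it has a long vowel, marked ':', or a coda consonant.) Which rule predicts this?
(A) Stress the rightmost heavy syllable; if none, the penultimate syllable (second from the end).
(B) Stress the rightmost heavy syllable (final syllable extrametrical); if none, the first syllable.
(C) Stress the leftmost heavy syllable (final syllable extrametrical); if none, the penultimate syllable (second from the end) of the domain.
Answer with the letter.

C

Rule A → syllable 6 (observed: 1).
Rule B → syllable 2 (observed: 1).
Rule C → syllable 1 ✓.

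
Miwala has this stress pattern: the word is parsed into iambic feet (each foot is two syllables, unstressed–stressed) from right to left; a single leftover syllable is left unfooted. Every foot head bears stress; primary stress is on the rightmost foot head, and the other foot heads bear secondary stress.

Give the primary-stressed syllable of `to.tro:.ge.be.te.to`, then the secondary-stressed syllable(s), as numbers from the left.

Parse right to left into iambic (σˈσ) feet: (to.ˈtro:) (ge.ˈbe) (te.ˈto).
Foot heads (stressed positions): 2, 4, 6.
End Rule Rightmost: primary stress on the rightmost head = syllable 6.
Secondary stress on 2, 4: to.ˌtro:.ge.ˌbe.te.ˈto.

primary 6, secondary 2, 4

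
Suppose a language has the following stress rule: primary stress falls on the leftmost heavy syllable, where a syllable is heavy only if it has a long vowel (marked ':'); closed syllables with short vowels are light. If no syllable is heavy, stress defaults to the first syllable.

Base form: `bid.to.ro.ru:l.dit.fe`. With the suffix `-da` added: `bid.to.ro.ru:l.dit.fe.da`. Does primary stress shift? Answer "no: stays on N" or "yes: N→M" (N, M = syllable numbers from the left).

no: stays on 4

Base `bid.to.ro.ru:l.dit.fe` (6 syllables):
  Weights: 1 bid L, 2 to L, 3 ro L, 4 ru:l H, 5 dit L, 6 fe L.
  Heavy syllables in the domain: 4. The leftmost is syllable 4 (ru:l).
  → primary stress on syllable 4.
Suffixed `bid.to.ro.ru:l.dit.fe.da` (7 syllables):
  Weights: 1 bid L, 2 to L, 3 ro L, 4 ru:l H, 5 dit L, 6 fe L, 7 da L.
  Heavy syllables in the domain: 4. The leftmost is syllable 4 (ru:l).
  → primary stress on syllable 4.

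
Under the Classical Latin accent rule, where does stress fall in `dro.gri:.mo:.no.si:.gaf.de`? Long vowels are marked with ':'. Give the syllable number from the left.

Classical Latin: stress the penult if heavy (long vowel or closed), else the antepenult.
Weights: 5 si: H, 6 gaf H, 7 de L.
The penult (syllable 6, gaf) is heavy, so it takes stress.
Stress on syllable 6: dro.gri:.mo:.no.si:.ˈgaf.de.

6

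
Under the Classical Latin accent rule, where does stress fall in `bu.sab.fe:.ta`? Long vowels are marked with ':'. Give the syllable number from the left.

Classical Latin: stress the penult if heavy (long vowel or closed), else the antepenult.
Weights: 2 sab H, 3 fe: H, 4 ta L.
The penult (syllable 3, fe:) is heavy, so it takes stress.
Stress on syllable 3: bu.sab.ˈfe:.ta.

3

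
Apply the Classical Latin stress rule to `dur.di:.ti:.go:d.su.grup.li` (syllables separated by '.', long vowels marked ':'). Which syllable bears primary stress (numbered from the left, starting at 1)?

Classical Latin: stress the penult if heavy (long vowel or closed), else the antepenult.
Weights: 5 su L, 6 grup H, 7 li L.
The penult (syllable 6, grup) is heavy, so it takes stress.
Stress on syllable 6: dur.di:.ti:.go:d.su.ˈgrup.li.

6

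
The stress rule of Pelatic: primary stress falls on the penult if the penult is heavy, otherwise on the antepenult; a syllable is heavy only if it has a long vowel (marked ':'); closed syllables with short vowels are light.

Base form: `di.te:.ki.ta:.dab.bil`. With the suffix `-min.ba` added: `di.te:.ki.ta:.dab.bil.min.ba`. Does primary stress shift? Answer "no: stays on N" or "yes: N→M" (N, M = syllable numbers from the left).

yes: 4→6

Base `di.te:.ki.ta:.dab.bil` (6 syllables):
  Weights: 4 ta: H, 5 dab L, 6 bil L.
  The penult (syllable 5, dab) is light, so stress falls on the antepenult (syllable 4, ta:).
  → primary stress on syllable 4.
Suffixed `di.te:.ki.ta:.dab.bil.min.ba` (8 syllables):
  Weights: 6 bil L, 7 min L, 8 ba L.
  The penult (syllable 7, min) is light, so stress falls on the antepenult (syllable 6, bil).
  → primary stress on syllable 6.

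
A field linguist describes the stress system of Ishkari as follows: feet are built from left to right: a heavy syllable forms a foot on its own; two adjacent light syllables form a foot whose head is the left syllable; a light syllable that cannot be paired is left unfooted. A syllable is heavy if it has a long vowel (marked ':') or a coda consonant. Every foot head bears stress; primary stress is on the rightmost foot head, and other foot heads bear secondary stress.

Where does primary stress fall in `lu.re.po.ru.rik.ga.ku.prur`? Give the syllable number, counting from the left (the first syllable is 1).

Weights: 1 lu L, 2 re L, 3 po L, 4 ru L, 5 rik H, 6 ga L, 7 ku L, 8 prur H.
Parse left to right (heavy = foot alone; LL = one foot; stranded L unfooted): (ˈlu.re) (ˈpo.ru) (ˈrik) (ˈga.ku) (ˈprur).
Foot heads: 1, 3, 5, 6, 8.
Primary stress on the rightmost head = syllable 8.
Primary stress: syllable 8 → lu.re.po.ru.rik.ga.ku.ˈprur.

8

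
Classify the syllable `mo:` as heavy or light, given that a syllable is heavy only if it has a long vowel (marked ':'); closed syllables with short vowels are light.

`mo:`: long vowel, open (no coda). Long vowel → heavy.

heavy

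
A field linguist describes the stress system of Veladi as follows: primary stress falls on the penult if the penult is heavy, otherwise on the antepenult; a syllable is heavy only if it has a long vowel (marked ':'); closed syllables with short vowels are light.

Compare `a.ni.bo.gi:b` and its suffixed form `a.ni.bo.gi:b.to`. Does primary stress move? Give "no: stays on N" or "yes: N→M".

yes: 2→4

Base `a.ni.bo.gi:b` (4 syllables):
  Weights: 2 ni L, 3 bo L, 4 gi:b H.
  The penult (syllable 3, bo) is light, so stress falls on the antepenult (syllable 2, ni).
  → primary stress on syllable 2.
Suffixed `a.ni.bo.gi:b.to` (5 syllables):
  Weights: 3 bo L, 4 gi:b H, 5 to L.
  The penult (syllable 4, gi:b) is heavy, so it takes stress.
  → primary stress on syllable 4.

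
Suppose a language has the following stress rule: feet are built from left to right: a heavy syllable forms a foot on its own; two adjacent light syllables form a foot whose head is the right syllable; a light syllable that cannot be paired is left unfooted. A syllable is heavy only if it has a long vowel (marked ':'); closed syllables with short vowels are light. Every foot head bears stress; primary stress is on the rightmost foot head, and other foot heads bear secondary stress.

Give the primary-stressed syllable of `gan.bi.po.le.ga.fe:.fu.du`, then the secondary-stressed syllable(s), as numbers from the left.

primary 8, secondary 2, 4, 6

Weights: 1 gan L, 2 bi L, 3 po L, 4 le L, 5 ga L, 6 fe: H, 7 fu L, 8 du L.
Parse left to right (heavy = foot alone; LL = one foot; stranded L unfooted): (gan.ˈbi) (po.ˈle) ga (ˈfe:) (fu.ˈdu).
Foot heads: 2, 4, 6, 8.
Primary stress on the rightmost head = syllable 8.
Secondary stress on 2, 4, 6: gan.ˌbi.po.ˌle.ga.ˌfe:.fu.ˈdu.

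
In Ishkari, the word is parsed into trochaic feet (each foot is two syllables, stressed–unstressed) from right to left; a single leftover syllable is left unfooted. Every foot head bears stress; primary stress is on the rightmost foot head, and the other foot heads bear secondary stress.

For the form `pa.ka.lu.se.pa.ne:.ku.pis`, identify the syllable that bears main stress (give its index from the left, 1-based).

Parse right to left into trochaic (ˈσσ) feet: (ˈpa.ka) (ˈlu.se) (ˈpa.ne:) (ˈku.pis).
Foot heads (stressed positions): 1, 3, 5, 7.
End Rule Rightmost: primary stress on the rightmost head = syllable 7.
Primary stress: syllable 7 → pa.ka.lu.se.pa.ne:.ˈku.pis.

7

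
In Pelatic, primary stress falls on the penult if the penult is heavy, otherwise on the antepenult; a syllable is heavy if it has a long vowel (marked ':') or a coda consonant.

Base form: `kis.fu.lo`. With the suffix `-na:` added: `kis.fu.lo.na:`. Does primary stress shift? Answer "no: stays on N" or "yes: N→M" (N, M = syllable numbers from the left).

Base `kis.fu.lo` (3 syllables):
  Weights: 1 kis H, 2 fu L, 3 lo L.
  The penult (syllable 2, fu) is light, so stress falls on the antepenult (syllable 1, kis).
  → primary stress on syllable 1.
Suffixed `kis.fu.lo.na:` (4 syllables):
  Weights: 2 fu L, 3 lo L, 4 na: H.
  The penult (syllable 3, lo) is light, so stress falls on the antepenult (syllable 2, fu).
  → primary stress on syllable 2.

yes: 1→2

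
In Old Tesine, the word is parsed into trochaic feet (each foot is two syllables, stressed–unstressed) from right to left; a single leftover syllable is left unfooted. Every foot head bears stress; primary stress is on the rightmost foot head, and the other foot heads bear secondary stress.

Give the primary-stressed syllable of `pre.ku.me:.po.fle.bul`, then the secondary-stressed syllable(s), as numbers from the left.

primary 5, secondary 1, 3

Parse right to left into trochaic (ˈσσ) feet: (ˈpre.ku) (ˈme:.po) (ˈfle.bul).
Foot heads (stressed positions): 1, 3, 5.
End Rule Rightmost: primary stress on the rightmost head = syllable 5.
Secondary stress on 1, 3: ˌpre.ku.ˌme:.po.ˈfle.bul.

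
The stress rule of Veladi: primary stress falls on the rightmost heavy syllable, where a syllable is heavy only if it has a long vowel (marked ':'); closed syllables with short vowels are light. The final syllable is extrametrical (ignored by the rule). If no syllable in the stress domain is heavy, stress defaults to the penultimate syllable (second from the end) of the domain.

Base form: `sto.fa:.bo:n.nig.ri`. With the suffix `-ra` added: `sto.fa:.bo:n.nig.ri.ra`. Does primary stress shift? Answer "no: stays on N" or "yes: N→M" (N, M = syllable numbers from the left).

no: stays on 3

Base `sto.fa:.bo:n.nig.ri` (5 syllables):
  The final syllable (5, ri) is extrametrical; the stress domain is syllables 1–4.
  Weights: 1 sto L, 2 fa: H, 3 bo:n H, 4 nig L.
  Heavy syllables in the domain: 2, 3. The rightmost is syllable 3 (bo:n).
  → primary stress on syllable 3.
Suffixed `sto.fa:.bo:n.nig.ri.ra` (6 syllables):
  The final syllable (6, ra) is extrametrical; the stress domain is syllables 1–5.
  Weights: 1 sto L, 2 fa: H, 3 bo:n H, 4 nig L, 5 ri L.
  Heavy syllables in the domain: 2, 3. The rightmost is syllable 3 (bo:n).
  → primary stress on syllable 3.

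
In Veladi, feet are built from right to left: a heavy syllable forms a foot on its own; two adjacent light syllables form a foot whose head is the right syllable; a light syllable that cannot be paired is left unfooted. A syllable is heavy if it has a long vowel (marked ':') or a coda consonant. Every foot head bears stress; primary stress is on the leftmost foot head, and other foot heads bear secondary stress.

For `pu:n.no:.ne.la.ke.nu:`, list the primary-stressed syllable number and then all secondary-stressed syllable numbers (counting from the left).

Weights: 1 pu:n H, 2 no: H, 3 ne L, 4 la L, 5 ke L, 6 nu: H.
Parse right to left (heavy = foot alone; LL = one foot; stranded L unfooted): (ˈpu:n) (ˈno:) ne (la.ˈke) (ˈnu:).
Foot heads: 1, 2, 5, 6.
Primary stress on the leftmost head = syllable 1.
Secondary stress on 2, 5, 6: ˈpu:n.ˌno:.ne.la.ˌke.ˌnu:.

primary 1, secondary 2, 5, 6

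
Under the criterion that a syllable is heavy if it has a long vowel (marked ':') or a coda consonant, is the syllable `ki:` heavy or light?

`ki:`: long vowel, open (no coda). Long vowel → heavy.

heavy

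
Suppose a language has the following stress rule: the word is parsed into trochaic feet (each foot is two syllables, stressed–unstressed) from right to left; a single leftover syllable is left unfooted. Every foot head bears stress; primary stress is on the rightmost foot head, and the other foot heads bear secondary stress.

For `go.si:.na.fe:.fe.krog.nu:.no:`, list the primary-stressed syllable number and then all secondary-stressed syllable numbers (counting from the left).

primary 7, secondary 1, 3, 5

Parse right to left into trochaic (ˈσσ) feet: (ˈgo.si:) (ˈna.fe:) (ˈfe.krog) (ˈnu:.no:).
Foot heads (stressed positions): 1, 3, 5, 7.
End Rule Rightmost: primary stress on the rightmost head = syllable 7.
Secondary stress on 1, 3, 5: ˌgo.si:.ˌna.fe:.ˌfe.krog.ˈnu:.no:.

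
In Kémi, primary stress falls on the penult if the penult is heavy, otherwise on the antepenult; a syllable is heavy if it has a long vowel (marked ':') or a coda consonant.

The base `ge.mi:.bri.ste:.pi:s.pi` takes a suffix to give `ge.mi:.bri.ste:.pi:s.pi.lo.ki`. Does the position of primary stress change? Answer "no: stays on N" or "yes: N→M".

yes: 5→6

Base `ge.mi:.bri.ste:.pi:s.pi` (6 syllables):
  Weights: 4 ste: H, 5 pi:s H, 6 pi L.
  The penult (syllable 5, pi:s) is heavy, so it takes stress.
  → primary stress on syllable 5.
Suffixed `ge.mi:.bri.ste:.pi:s.pi.lo.ki` (8 syllables):
  Weights: 6 pi L, 7 lo L, 8 ki L.
  The penult (syllable 7, lo) is light, so stress falls on the antepenult (syllable 6, pi).
  → primary stress on syllable 6.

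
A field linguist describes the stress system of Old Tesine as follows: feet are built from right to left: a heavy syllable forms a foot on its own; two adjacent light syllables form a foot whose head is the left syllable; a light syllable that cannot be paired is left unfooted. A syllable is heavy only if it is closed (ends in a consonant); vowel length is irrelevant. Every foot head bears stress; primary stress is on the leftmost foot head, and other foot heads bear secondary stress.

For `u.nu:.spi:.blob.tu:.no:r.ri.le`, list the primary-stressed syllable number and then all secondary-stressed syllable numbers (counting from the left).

Weights: 1 u L, 2 nu: L, 3 spi: L, 4 blob H, 5 tu: L, 6 no:r H, 7 ri L, 8 le L.
Parse right to left (heavy = foot alone; LL = one foot; stranded L unfooted): u (ˈnu:.spi:) (ˈblob) tu: (ˈno:r) (ˈri.le).
Foot heads: 2, 4, 6, 7.
Primary stress on the leftmost head = syllable 2.
Secondary stress on 4, 6, 7: u.ˈnu:.spi:.ˌblob.tu:.ˌno:r.ˌri.le.

primary 2, secondary 4, 6, 7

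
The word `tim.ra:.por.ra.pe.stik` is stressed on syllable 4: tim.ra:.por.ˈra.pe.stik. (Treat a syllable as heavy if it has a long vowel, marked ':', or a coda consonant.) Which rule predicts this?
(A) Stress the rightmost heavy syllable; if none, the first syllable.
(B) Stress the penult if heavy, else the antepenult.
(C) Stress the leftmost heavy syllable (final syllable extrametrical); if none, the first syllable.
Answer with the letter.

Rule A → syllable 6 (observed: 4).
Rule B → syllable 4 ✓.
Rule C → syllable 1 (observed: 4).

B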